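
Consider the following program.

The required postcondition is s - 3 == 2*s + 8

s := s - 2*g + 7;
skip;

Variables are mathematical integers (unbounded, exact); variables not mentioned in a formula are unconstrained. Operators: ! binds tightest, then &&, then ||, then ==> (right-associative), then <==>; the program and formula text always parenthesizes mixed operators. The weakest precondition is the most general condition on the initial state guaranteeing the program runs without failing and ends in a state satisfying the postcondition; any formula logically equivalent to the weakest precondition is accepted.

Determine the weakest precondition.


Working backward. After the program, the postcondition s - 3 == 2*s + 8 must hold; in canonical form it is s == -11.
Before skip: s == -11
Before s := s - 2*g + 7: s == 2*g - 18
Answer: WP = s == 2*g - 18


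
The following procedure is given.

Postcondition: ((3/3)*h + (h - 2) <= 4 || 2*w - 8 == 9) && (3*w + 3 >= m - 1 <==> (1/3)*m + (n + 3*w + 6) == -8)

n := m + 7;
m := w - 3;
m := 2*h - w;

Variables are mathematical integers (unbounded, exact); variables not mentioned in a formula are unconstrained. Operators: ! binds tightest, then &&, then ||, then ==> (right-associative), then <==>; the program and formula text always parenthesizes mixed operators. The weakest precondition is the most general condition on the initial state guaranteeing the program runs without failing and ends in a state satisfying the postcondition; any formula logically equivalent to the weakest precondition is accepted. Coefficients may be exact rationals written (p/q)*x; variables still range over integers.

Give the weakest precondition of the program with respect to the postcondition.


Working backward. After the program, the postcondition ((3/3)*h + (h - 2) <= 4 || 2*w - 8 == 9) && (3*w + 3 >= m - 1 <==> (1/3)*m + (n + 3*w + 6) == -8) must hold; in canonical form it is (2*h <= 6 || 2*w == 17) && (3*w >= m - 4 <==> (1/3)*m + n + 3*w == -14).
Before m := 2*h - w: (2*h <= 6 || 2*w == 17) && (4*w >= 2*h - 4 <==> (2/3)*h + n + (8/3)*w == -14)
Before m := w - 3: (2*h <= 6 || 2*w == 17) && (4*w >= 2*h - 4 <==> (2/3)*h + n + (8/3)*w == -14)
Before n := m + 7: (2*h <= 6 || 2*w == 17) && (4*w >= 2*h - 4 <==> (2/3)*h + m + (8/3)*w == -21)
Answer: WP = (2*h <= 6 || 2*w == 17) && (4*w >= 2*h - 4 <==> (2/3)*h + m + (8/3)*w == -21)


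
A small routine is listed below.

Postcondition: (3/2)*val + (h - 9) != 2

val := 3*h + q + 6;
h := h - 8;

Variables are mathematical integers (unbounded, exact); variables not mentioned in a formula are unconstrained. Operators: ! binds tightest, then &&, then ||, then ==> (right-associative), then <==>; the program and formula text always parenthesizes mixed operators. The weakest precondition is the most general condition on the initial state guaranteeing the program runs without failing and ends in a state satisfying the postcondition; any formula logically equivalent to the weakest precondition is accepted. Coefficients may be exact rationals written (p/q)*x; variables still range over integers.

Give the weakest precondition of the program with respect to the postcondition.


Working backward. After the program, the postcondition (3/2)*val + (h - 9) != 2 must hold; in canonical form it is h + (3/2)*val != 11.
Before h := h - 8: h + (3/2)*val != 19
Before val := 3*h + q + 6: (11/2)*h + (3/2)*q != 10
Answer: WP = (11/2)*h + (3/2)*q != 10


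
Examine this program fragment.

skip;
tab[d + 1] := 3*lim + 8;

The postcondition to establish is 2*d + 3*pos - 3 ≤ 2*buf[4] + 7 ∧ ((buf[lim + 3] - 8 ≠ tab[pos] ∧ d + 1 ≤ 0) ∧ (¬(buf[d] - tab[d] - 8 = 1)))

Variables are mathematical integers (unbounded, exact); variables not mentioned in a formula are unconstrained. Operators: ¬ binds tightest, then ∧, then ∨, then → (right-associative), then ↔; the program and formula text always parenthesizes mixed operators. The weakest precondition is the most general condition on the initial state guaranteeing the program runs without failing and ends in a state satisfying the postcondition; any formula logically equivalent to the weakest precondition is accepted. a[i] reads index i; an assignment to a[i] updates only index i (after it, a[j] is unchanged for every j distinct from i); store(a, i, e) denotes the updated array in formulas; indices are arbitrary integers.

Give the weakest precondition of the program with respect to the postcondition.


Working backward. After the program, the postcondition 2*d + 3*pos - 3 ≤ 2*buf[4] + 7 ∧ ((buf[lim + 3] - 8 ≠ tab[pos] ∧ d + 1 ≤ 0) ∧ (¬(buf[d] - tab[d] - 8 = 1))) must hold; in canonical form it is 2*d + 3*pos ≤ 2*buf[4] + 10 ∧ buf[lim + 3] ≠ tab[pos] + 8 ∧ d ≤ -1 ∧ (¬(buf[d] = tab[d] + 9)).
Before tab[d + 1] := 3*lim + 8: 2*d + 3*pos ≤ 2*buf[4] + 10 ∧ buf[lim + 3] ≠ store(tab, d + 1, 3*lim + 8)[pos] + 8 ∧ d ≤ -1 ∧ (¬(buf[d] = store(tab, d + 1, 3*lim + 8)[d] + 9))
Before skip: 2*d + 3*pos ≤ 2*buf[4] + 10 ∧ buf[lim + 3] ≠ store(tab, d + 1, 3*lim + 8)[pos] + 8 ∧ d ≤ -1 ∧ (¬(buf[d] = store(tab, d + 1, 3*lim + 8)[d] + 9))
Answer: WP = 2*d + 3*pos ≤ 2*buf[4] + 10 ∧ buf[lim + 3] ≠ store(tab, d + 1, 3*lim + 8)[pos] + 8 ∧ d ≤ -1 ∧ (¬(buf[d] = store(tab, d + 1, 3*lim + 8)[d] + 9))


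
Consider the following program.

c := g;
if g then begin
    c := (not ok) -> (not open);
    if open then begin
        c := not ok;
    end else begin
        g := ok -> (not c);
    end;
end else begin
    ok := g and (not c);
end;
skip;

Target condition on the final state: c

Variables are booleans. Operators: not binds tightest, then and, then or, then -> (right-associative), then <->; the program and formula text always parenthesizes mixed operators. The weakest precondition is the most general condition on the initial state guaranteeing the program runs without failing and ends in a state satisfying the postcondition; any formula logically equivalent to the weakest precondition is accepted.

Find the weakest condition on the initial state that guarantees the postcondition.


Working backward. After the program, c must hold.
Before skip: c
Then branch requires (open -> (not ok)) and ((not open) -> ((not ok) -> (not open))); else branch requires c.
Before the if: (g -> ((open -> (not ok)) and ((not open) -> ((not ok) -> (not open))))) and ((not g) -> c)
Before c := g: (g -> ((open -> (not ok)) and ((not open) -> ((not ok) -> (not open))))) and ((not g) -> g)
Answer: WP = (g -> ((open -> (not ok)) and ((not open) -> ((not ok) -> (not open))))) and ((not g) -> g)


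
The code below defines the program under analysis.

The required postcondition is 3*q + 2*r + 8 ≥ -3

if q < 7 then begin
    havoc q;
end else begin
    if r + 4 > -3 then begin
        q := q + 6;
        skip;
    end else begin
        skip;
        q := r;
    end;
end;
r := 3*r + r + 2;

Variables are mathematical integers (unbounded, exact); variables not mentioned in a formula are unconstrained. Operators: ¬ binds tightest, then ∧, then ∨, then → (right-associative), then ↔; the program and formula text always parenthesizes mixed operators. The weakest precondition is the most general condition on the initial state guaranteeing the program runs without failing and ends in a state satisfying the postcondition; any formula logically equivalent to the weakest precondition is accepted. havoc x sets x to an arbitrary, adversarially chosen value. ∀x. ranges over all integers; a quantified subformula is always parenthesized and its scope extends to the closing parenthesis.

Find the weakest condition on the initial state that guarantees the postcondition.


Working backward. After the program, the postcondition 3*q + 2*r + 8 ≥ -3 must hold; in canonical form it is 3*q + 2*r ≥ -11.
Before r := 3*r + r + 2: 3*q + 8*r ≥ -15
Then branch requires ∀q_1. 3*q_1 + 8*r ≥ -15; else branch requires (r > -7 → 3*q + 8*r ≥ -33) ∧ ((¬(r > -7)) → 11*r ≥ -15).
Before the if: (q < 7 → (∀q_1. 3*q_1 + 8*r ≥ -15)) ∧ ((¬(q < 7)) → ((r > -7 → 3*q + 8*r ≥ -33) ∧ ((¬(r > -7)) → 11*r ≥ -15)))
Answer: WP = (q < 7 → (∀q_1. 3*q_1 + 8*r ≥ -15)) ∧ ((¬(q < 7)) → ((r > -7 → 3*q + 8*r ≥ -33) ∧ ((¬(r > -7)) → 11*r ≥ -15)))


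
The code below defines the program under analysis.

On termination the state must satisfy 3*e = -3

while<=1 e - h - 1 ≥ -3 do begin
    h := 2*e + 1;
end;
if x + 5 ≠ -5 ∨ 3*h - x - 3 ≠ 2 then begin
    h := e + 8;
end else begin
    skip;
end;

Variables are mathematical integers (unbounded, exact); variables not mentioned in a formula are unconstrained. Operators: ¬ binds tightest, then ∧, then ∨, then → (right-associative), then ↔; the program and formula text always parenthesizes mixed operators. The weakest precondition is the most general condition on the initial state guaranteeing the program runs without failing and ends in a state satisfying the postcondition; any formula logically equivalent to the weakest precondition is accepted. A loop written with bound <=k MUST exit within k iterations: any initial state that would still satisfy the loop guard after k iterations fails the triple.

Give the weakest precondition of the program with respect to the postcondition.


Working backward. After the program, 3*e = -3 must hold.
Then branch requires 3*e = -3; else branch requires 3*e = -3.
Before the if: ((x ≠ -10 ∨ 3*h ≠ x + 5) → 3*e = -3) ∧ ((¬(x ≠ -10 ∨ 3*h ≠ x + 5)) → 3*e = -3)
Before the loop (bound <=1), unroll the exhaustion recursion (WP_0 = exit-now case; WP_j = one more guarded iteration, up to j = 1):
  WP_0: (¬(e ≥ h - 2)) ∧ ((x ≠ -10 ∨ 3*h ≠ x + 5) → 3*e = -3) ∧ ((¬(x ≠ -10 ∨ 3*h ≠ x + 5)) → 3*e = -3)
  WP_1: (e ≥ h - 2 → ((¬(e ≤ 1)) ∧ ((x ≠ -10 ∨ 6*e ≠ x + 2) → 3*e = -3) ∧ ((¬(x ≠ -10 ∨ 6*e ≠ x + 2)) → 3*e = -3))) ∧ ((¬(e ≥ h - 2)) → (((x ≠ -10 ∨ 3*h ≠ x + 5) → 3*e = -3) ∧ ((¬(x ≠ -10 ∨ 3*h ≠ x + 5)) → 3*e = -3)))
So before the loop: (e ≥ h - 2 → ((¬(e ≤ 1)) ∧ ((x ≠ -10 ∨ 6*e ≠ x + 2) → 3*e = -3) ∧ ((¬(x ≠ -10 ∨ 6*e ≠ x + 2)) → 3*e = -3))) ∧ ((¬(e ≥ h - 2)) → (((x ≠ -10 ∨ 3*h ≠ x + 5) → 3*e = -3) ∧ ((¬(x ≠ -10 ∨ 3*h ≠ x + 5)) → 3*e = -3)))
Answer: WP = (e ≥ h - 2 → ((¬(e ≤ 1)) ∧ ((x ≠ -10 ∨ 6*e ≠ x + 2) → 3*e = -3) ∧ ((¬(x ≠ -10 ∨ 6*e ≠ x + 2)) → 3*e = -3))) ∧ ((¬(e ≥ h - 2)) → (((x ≠ -10 ∨ 3*h ≠ x + 5) → 3*e = -3) ∧ ((¬(x ≠ -10 ∨ 3*h ≠ x + 5)) → 3*e = -3)))


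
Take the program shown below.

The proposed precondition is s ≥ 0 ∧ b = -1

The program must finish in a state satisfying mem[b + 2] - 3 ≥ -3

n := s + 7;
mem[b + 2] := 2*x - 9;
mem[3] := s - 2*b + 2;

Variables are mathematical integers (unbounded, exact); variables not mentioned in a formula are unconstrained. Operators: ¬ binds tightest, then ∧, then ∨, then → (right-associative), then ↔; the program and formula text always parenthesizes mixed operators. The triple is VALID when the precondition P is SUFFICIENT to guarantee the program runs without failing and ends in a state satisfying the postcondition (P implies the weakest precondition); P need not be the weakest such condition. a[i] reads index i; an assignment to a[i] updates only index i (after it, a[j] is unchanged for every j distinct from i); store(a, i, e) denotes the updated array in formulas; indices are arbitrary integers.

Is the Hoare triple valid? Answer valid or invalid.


Working backward. After the program, the postcondition mem[b + 2] - 3 ≥ -3 must hold; in canonical form it is mem[b + 2] ≥ 0.
Before mem[3] := s - 2*b + 2: store(mem, 3, -2*b + s + 2)[b + 2] ≥ 0
Before mem[b + 2] := 2*x - 9: store(store(mem, b + 2, 2*x - 9), 3, -2*b + s + 2)[b + 2] ≥ 0
Before n := s + 7: store(store(mem, b + 2, 2*x - 9), 3, -2*b + s + 2)[b + 2] ≥ 0
The weakest precondition is store(store(mem, b + 2, 2*x - 9), 3, -2*b + s + 2)[b + 2] ≥ 0.
Check whether s ≥ 0 ∧ b = -1 implies it.
Countermodel: at the initial state b = -1, mem = {[1] = 0, [3] = 0, elsewhere 0}, s = 0, x = 4, the precondition holds but the weakest precondition fails.
Answer: invalid


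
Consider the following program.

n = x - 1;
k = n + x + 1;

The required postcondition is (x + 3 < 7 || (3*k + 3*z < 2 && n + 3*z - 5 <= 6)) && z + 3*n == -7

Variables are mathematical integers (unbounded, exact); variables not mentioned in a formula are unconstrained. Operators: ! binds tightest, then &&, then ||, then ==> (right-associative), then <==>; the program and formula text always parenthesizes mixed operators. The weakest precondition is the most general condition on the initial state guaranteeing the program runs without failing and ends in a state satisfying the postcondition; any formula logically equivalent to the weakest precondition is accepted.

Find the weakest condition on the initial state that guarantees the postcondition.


Working backward. After the program, the postcondition (x + 3 < 7 || (3*k + 3*z < 2 && n + 3*z - 5 <= 6)) && z + 3*n == -7 must hold; in canonical form it is (x < 4 || (3*k + 3*z < 2 && n + 3*z <= 11)) && 3*n + z == -7.
Before k := n + x + 1: (x < 4 || (3*n + 3*x + 3*z < -1 && n + 3*z <= 11)) && 3*n + z == -7
Before n := x - 1: (x < 4 || (6*x + 3*z < 2 && x + 3*z <= 12)) && 3*x + z == -4
Answer: WP = (x < 4 || (6*x + 3*z < 2 && x + 3*z <= 12)) && 3*x + z == -4


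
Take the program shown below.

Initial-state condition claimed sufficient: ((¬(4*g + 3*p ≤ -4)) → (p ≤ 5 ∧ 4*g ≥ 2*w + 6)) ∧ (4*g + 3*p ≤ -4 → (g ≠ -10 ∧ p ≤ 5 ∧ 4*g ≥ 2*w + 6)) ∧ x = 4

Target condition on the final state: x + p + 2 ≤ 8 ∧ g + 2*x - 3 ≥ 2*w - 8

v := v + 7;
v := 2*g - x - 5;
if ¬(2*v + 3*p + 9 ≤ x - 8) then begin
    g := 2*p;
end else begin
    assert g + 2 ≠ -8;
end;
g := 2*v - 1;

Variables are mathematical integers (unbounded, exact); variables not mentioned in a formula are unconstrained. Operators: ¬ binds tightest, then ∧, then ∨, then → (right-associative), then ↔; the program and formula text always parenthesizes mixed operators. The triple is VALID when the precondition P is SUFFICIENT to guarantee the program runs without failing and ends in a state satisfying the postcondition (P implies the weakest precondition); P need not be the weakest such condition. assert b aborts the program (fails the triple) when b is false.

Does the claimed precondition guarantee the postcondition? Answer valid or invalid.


Working backward. After the program, the postcondition x + p + 2 ≤ 8 ∧ g + 2*x - 3 ≥ 2*w - 8 must hold; in canonical form it is p + x ≤ 6 ∧ g + 2*x ≥ 2*w - 5.
Before g := 2*v - 1: p + x ≤ 6 ∧ 2*v + 2*x ≥ 2*w - 4
Then branch requires p + x ≤ 6 ∧ 2*v + 2*x ≥ 2*w - 4; else branch requires g ≠ -10 ∧ p + x ≤ 6 ∧ 2*v + 2*x ≥ 2*w - 4.
Before the if: ((¬(3*p + 2*v ≤ x - 17)) → (p + x ≤ 6 ∧ 2*v + 2*x ≥ 2*w - 4)) ∧ (3*p + 2*v ≤ x - 17 → (g ≠ -10 ∧ p + x ≤ 6 ∧ 2*v + 2*x ≥ 2*w - 4))
Before v := 2*g - x - 5: ((¬(4*g + 3*p ≤ 3*x - 7)) → (p + x ≤ 6 ∧ 4*g ≥ 2*w + 6)) ∧ (4*g + 3*p ≤ 3*x - 7 → (g ≠ -10 ∧ p + x ≤ 6 ∧ 4*g ≥ 2*w + 6))
Before v := v + 7: ((¬(4*g + 3*p ≤ 3*x - 7)) → (p + x ≤ 6 ∧ 4*g ≥ 2*w + 6)) ∧ (4*g + 3*p ≤ 3*x - 7 → (g ≠ -10 ∧ p + x ≤ 6 ∧ 4*g ≥ 2*w + 6))
The weakest precondition is ((¬(4*g + 3*p ≤ 3*x - 7)) → (p + x ≤ 6 ∧ 4*g ≥ 2*w + 6)) ∧ (4*g + 3*p ≤ 3*x - 7 → (g ≠ -10 ∧ p + x ≤ 6 ∧ 4*g ≥ 2*w + 6)).
Check whether ((¬(4*g + 3*p ≤ -4)) → (p ≤ 5 ∧ 4*g ≥ 2*w + 6)) ∧ (4*g + 3*p ≤ -4 → (g ≠ -10 ∧ p ≤ 5 ∧ 4*g ≥ 2*w + 6)) ∧ x = 4 implies it.
Countermodel: at the initial state g = 0, p = 3, w = -3, x = 4, the precondition holds but the weakest precondition fails.
Answer: invalid


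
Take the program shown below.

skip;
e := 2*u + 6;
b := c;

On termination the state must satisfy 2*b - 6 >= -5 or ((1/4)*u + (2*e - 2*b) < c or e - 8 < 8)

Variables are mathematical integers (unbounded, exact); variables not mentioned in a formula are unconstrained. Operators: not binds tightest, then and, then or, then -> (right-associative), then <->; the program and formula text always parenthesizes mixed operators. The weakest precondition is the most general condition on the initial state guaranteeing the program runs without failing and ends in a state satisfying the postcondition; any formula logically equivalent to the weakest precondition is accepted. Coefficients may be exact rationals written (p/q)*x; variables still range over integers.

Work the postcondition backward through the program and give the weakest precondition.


Working backward. After the program, the postcondition 2*b - 6 >= -5 or ((1/4)*u + (2*e - 2*b) < c or e - 8 < 8) must hold; in canonical form it is 2*b >= 1 or 2*e + (1/4)*u < 2*b + c or e < 16.
Before b := c: 2*c >= 1 or 2*e + (1/4)*u < 3*c or e < 16
Before e := 2*u + 6: 2*c >= 1 or (17/4)*u < 3*c - 12 or 2*u < 10
Before skip: 2*c >= 1 or (17/4)*u < 3*c - 12 or 2*u < 10
Answer: WP = 2*c >= 1 or (17/4)*u < 3*c - 12 or 2*u < 10


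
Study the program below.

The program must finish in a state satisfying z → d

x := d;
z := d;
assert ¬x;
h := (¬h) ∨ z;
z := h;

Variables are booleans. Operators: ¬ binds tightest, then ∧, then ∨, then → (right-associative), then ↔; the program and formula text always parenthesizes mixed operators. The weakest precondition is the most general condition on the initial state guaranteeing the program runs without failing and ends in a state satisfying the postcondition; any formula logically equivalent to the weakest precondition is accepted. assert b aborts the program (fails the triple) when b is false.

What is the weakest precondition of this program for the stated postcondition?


Working backward. After the program, z → d must hold.
Before z := h: h → d
Before h := (¬h) ∨ z: ((¬h) ∨ z) → d
Before assert ¬x: (¬x) ∧ (((¬h) ∨ z) → d)
Before z := d: (¬x) ∧ (((¬h) ∨ d) → d)
Before x := d: (¬d) ∧ (((¬h) ∨ d) → d)
Answer: WP = (¬d) ∧ (((¬h) ∨ d) → d)


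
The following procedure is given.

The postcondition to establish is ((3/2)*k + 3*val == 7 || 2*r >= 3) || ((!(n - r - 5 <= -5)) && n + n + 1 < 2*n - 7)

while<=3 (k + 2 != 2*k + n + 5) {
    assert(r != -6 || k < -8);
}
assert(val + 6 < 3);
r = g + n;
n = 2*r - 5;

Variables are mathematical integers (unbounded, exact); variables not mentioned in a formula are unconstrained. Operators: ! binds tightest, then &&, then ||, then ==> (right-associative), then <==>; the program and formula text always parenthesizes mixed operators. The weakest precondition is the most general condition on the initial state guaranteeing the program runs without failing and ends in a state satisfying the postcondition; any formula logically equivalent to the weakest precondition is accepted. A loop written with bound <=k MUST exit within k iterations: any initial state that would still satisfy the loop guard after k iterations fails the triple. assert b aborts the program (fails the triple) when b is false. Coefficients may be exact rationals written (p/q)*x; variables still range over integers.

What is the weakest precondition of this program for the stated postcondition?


Working backward. After the program, the postcondition ((3/2)*k + 3*val == 7 || 2*r >= 3) || ((!(n - r - 5 <= -5)) && n + n + 1 < 2*n - 7) must hold; in canonical form it is (3/2)*k + 3*val == 7 || 2*r >= 3.
Before n := 2*r - 5: (3/2)*k + 3*val == 7 || 2*r >= 3
Before r := g + n: (3/2)*k + 3*val == 7 || 2*g + 2*n >= 3
Before assert val + 6 < 3: val < -3 && ((3/2)*k + 3*val == 7 || 2*g + 2*n >= 3)
Before the loop (bound <=3), unroll the exhaustion recursion (WP_0 = exit-now case; WP_j = one more guarded iteration, up to j = 3):
  WP_0: (!(k + n != -3)) && val < -3 && ((3/2)*k + 3*val == 7 || 2*g + 2*n >= 3)
  WP_1: (k + n != -3 ==> ((r != -6 || k < -8) && (!(k + n != -3)) && val < -3 && ((3/2)*k + 3*val == 7 || 2*g + 2*n >= 3))) && ((!(k + n != -3)) ==> (val < -3 && ((3/2)*k + 3*val == 7 || 2*g + 2*n >= 3)))
  WP_2: (k + n != -3 ==> ((r != -6 || k < -8) && (k + n != -3 ==> ((r != -6 || k < -8) && (!(k + n != -3)) && val < -3 && ((3/2)*k + 3*val == 7 || 2*g + 2*n >= 3))) && ((!(k + n != -3)) ==> (val < -3 && ((3/2)*k + 3*val == 7 || 2*g + 2*n >= 3))))) && ((!(k + n != -3)) ==> (val < -3 && ((3/2)*k + 3*val == 7 || 2*g + 2*n >= 3)))
  WP_3: (k + n != -3 ==> ((r != -6 || k < -8) && (k + n != -3 ==> ((r != -6 || k < -8) && (k + n != -3 ==> ((r != -6 || k < -8) && (!(k + n != -3)) && val < -3 && ((3/2)*k + 3*val == 7 || 2*g + 2*n >= 3))) && ((!(k + n != -3)) ==> (val < -3 && ((3/2)*k + 3*val == 7 || 2*g + 2*n >= 3))))) && ((!(k + n != -3)) ==> (val < -3 && ((3/2)*k + 3*val == 7 || 2*g + 2*n >= 3))))) && ((!(k + n != -3)) ==> (val < -3 && ((3/2)*k + 3*val == 7 || 2*g + 2*n >= 3)))
So before the loop: (k + n != -3 ==> ((r != -6 || k < -8) && (k + n != -3 ==> ((r != -6 || k < -8) && (k + n != -3 ==> ((r != -6 || k < -8) && (!(k + n != -3)) && val < -3 && ((3/2)*k + 3*val == 7 || 2*g + 2*n >= 3))) && ((!(k + n != -3)) ==> (val < -3 && ((3/2)*k + 3*val == 7 || 2*g + 2*n >= 3))))) && ((!(k + n != -3)) ==> (val < -3 && ((3/2)*k + 3*val == 7 || 2*g + 2*n >= 3))))) && ((!(k + n != -3)) ==> (val < -3 && ((3/2)*k + 3*val == 7 || 2*g + 2*n >= 3)))
Answer: WP = (k + n != -3 ==> ((r != -6 || k < -8) && (k + n != -3 ==> ((r != -6 || k < -8) && (k + n != -3 ==> ((r != -6 || k < -8) && (!(k + n != -3)) && val < -3 && ((3/2)*k + 3*val == 7 || 2*g + 2*n >= 3))) && ((!(k + n != -3)) ==> (val < -3 && ((3/2)*k + 3*val == 7 || 2*g + 2*n >= 3))))) && ((!(k + n != -3)) ==> (val < -3 && ((3/2)*k + 3*val == 7 || 2*g + 2*n >= 3))))) && ((!(k + n != -3)) ==> (val < -3 && ((3/2)*k + 3*val == 7 || 2*g + 2*n >= 3)))


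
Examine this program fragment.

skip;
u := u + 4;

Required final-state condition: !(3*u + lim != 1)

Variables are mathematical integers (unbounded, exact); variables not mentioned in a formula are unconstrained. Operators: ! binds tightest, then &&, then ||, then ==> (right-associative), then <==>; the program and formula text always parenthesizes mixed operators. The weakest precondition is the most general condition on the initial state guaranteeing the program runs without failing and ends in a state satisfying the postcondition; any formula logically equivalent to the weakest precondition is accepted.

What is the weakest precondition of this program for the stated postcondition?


Working backward. After the program, the postcondition !(3*u + lim != 1) must hold; in canonical form it is !(lim + 3*u != 1).
Before u := u + 4: !(lim + 3*u != -11)
Before skip: !(lim + 3*u != -11)
Answer: WP = !(lim + 3*u != -11)


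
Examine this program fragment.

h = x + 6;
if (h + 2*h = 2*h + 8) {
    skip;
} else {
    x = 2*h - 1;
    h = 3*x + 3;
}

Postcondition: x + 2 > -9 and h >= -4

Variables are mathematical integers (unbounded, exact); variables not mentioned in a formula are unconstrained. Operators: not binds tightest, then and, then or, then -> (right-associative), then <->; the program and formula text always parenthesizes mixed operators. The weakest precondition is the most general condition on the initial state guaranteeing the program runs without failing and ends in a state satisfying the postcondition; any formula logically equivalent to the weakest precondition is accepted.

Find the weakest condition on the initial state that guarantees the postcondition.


Working backward. After the program, the postcondition x + 2 > -9 and h >= -4 must hold; in canonical form it is x > -11 and h >= -4.
Then branch requires x > -11 and h >= -4; else branch requires 2*h > -10 and 6*h >= -4.
Before the if: (h = 8 -> (x > -11 and h >= -4)) and ((not (h = 8)) -> (2*h > -10 and 6*h >= -4))
Before h := x + 6: (x = 2 -> (x > -11 and x >= -10)) and ((not (x = 2)) -> (2*x > -22 and 6*x >= -40))
Answer: WP = (x = 2 -> (x > -11 and x >= -10)) and ((not (x = 2)) -> (2*x > -22 and 6*x >= -40))


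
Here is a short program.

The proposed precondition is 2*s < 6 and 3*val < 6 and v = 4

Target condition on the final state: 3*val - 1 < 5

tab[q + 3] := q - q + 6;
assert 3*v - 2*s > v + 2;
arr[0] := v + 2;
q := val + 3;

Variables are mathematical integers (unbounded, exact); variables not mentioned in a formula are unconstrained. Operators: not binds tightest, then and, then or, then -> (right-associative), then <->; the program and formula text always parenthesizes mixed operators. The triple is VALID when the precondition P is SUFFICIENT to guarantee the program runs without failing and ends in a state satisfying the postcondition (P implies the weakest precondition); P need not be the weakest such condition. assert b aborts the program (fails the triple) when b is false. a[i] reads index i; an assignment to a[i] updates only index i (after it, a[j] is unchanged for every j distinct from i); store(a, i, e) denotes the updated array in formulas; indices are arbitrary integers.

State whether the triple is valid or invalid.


Working backward. After the program, the postcondition 3*val - 1 < 5 must hold; in canonical form it is 3*val < 6.
Before q := val + 3: 3*val < 6
Before arr[0] := v + 2: 3*val < 6
Before assert 3*v - 2*s > v + 2: 2*v > 2*s + 2 and 3*val < 6
Before tab[q + 3] := q - q + 6: 2*v > 2*s + 2 and 3*val < 6
The weakest precondition is 2*v > 2*s + 2 and 3*val < 6.
Check whether 2*s < 6 and 3*val < 6 and v = 4 implies it.
Every state satisfying the precondition satisfies the weakest precondition: the implication holds.
Answer: valid


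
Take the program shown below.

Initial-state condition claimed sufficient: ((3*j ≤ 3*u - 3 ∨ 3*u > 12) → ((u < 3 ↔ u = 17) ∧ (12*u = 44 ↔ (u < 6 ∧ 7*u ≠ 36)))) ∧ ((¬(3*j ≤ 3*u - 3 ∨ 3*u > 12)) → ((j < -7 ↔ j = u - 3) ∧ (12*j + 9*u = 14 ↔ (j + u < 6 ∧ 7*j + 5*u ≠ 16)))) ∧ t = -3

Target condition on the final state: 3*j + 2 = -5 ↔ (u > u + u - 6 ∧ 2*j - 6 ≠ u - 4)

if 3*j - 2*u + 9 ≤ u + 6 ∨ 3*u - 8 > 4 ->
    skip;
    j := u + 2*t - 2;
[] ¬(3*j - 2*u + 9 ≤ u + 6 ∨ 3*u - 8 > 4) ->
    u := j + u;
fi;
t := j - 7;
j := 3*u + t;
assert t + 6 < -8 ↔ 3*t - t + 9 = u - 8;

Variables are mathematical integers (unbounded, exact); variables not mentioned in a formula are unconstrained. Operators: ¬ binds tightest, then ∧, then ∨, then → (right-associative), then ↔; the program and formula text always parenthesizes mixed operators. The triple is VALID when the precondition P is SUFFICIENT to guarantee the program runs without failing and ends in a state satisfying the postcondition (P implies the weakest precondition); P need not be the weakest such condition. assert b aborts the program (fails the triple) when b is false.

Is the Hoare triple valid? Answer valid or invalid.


Working backward. After the program, the postcondition 3*j + 2 = -5 ↔ (u > u + u - 6 ∧ 2*j - 6 ≠ u - 4) must hold; in canonical form it is 3*j = -7 ↔ (u < 6 ∧ 2*j ≠ u + 2).
Before assert t + 6 < -8 ↔ 3*t - t + 9 = u - 8: (t < -14 ↔ 2*t = u - 17) ∧ (3*j = -7 ↔ (u < 6 ∧ 2*j ≠ u + 2))
Before j := 3*u + t: (t < -14 ↔ 2*t = u - 17) ∧ (3*t + 9*u = -7 ↔ (u < 6 ∧ 2*t + 5*u ≠ 2))
Before t := j - 7: (j < -7 ↔ 2*j = u - 3) ∧ (3*j + 9*u = 14 ↔ (u < 6 ∧ 2*j + 5*u ≠ 16))
Then branch requires (2*t + u < -5 ↔ 4*t + u = 1) ∧ (6*t + 12*u = 20 ↔ (u < 6 ∧ 4*t + 7*u ≠ 20)); else branch requires (j < -7 ↔ j = u - 3) ∧ (12*j + 9*u = 14 ↔ (j + u < 6 ∧ 7*j + 5*u ≠ 16)).
Before the if: ((3*j ≤ 3*u - 3 ∨ 3*u > 12) → ((2*t + u < -5 ↔ 4*t + u = 1) ∧ (6*t + 12*u = 20 ↔ (u < 6 ∧ 4*t + 7*u ≠ 20)))) ∧ ((¬(3*j ≤ 3*u - 3 ∨ 3*u > 12)) → ((j < -7 ↔ j = u - 3) ∧ (12*j + 9*u = 14 ↔ (j + u < 6 ∧ 7*j + 5*u ≠ 16))))
The weakest precondition is ((3*j ≤ 3*u - 3 ∨ 3*u > 12) → ((2*t + u < -5 ↔ 4*t + u = 1) ∧ (6*t + 12*u = 20 ↔ (u < 6 ∧ 4*t + 7*u ≠ 20)))) ∧ ((¬(3*j ≤ 3*u - 3 ∨ 3*u > 12)) → ((j < -7 ↔ j = u - 3) ∧ (12*j + 9*u = 14 ↔ (j + u < 6 ∧ 7*j + 5*u ≠ 16)))).
Check whether ((3*j ≤ 3*u - 3 ∨ 3*u > 12) → ((u < 3 ↔ u = 17) ∧ (12*u = 44 ↔ (u < 6 ∧ 7*u ≠ 36)))) ∧ ((¬(3*j ≤ 3*u - 3 ∨ 3*u > 12)) → ((j < -7 ↔ j = u - 3) ∧ (12*j + 9*u = 14 ↔ (j + u < 6 ∧ 7*j + 5*u ≠ 16)))) ∧ t = -3 implies it.
Countermodel: at the initial state j = 13, t = -3, u = 13, the precondition holds but the weakest precondition fails.
Answer: invalid


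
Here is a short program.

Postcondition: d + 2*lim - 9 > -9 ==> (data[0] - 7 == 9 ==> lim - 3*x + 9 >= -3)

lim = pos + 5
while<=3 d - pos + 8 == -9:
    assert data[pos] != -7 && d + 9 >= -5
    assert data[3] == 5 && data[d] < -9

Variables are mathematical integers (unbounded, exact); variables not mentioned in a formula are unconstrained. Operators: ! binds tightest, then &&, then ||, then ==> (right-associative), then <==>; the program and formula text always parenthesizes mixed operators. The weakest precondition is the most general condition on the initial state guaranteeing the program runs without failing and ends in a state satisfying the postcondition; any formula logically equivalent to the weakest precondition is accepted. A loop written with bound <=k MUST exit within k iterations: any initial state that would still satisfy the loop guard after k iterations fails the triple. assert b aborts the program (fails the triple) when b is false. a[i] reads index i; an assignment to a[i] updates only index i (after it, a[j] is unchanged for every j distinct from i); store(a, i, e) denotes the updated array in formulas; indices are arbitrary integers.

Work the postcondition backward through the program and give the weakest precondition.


Working backward. After the program, the postcondition d + 2*lim - 9 > -9 ==> (data[0] - 7 == 9 ==> lim - 3*x + 9 >= -3) must hold; in canonical form it is d + 2*lim > 0 ==> (data[0] == 16 ==> lim >= 3*x - 12).
Before the loop (bound <=3), unroll the exhaustion recursion (WP_0 = exit-now case; WP_j = one more guarded iteration, up to j = 3):
  WP_0: (!(d == pos - 17)) && (d + 2*lim > 0 ==> (data[0] == 16 ==> lim >= 3*x - 12))
  WP_1: (d == pos - 17 ==> (data[pos] != -7 && d >= -14 && data[3] == 5 && data[d] < -9 && (!(d == pos - 17)) && (d + 2*lim > 0 ==> (data[0] == 16 ==> lim >= 3*x - 12)))) && ((!(d == pos - 17)) ==> (d + 2*lim > 0 ==> (data[0] == 16 ==> lim >= 3*x - 12)))
  WP_2: (d == pos - 17 ==> (data[pos] != -7 && d >= -14 && data[3] == 5 && data[d] < -9 && (d == pos - 17 ==> (data[pos] != -7 && d >= -14 && data[3] == 5 && data[d] < -9 && (!(d == pos - 17)) && (d + 2*lim > 0 ==> (data[0] == 16 ==> lim >= 3*x - 12)))) && ((!(d == pos - 17)) ==> (d + 2*lim > 0 ==> (data[0] == 16 ==> lim >= 3*x - 12))))) && ((!(d == pos - 17)) ==> (d + 2*lim > 0 ==> (data[0] == 16 ==> lim >= 3*x - 12)))
  WP_3: (d == pos - 17 ==> (data[pos] != -7 && d >= -14 && data[3] == 5 && data[d] < -9 && (d == pos - 17 ==> (data[pos] != -7 && d >= -14 && data[3] == 5 && data[d] < -9 && (d == pos - 17 ==> (data[pos] != -7 && d >= -14 && data[3] == 5 && data[d] < -9 && (!(d == pos - 17)) && (d + 2*lim > 0 ==> (data[0] == 16 ==> lim >= 3*x - 12)))) && ((!(d == pos - 17)) ==> (d + 2*lim > 0 ==> (data[0] == 16 ==> lim >= 3*x - 12))))) && ((!(d == pos - 17)) ==> (d + 2*lim > 0 ==> (data[0] == 16 ==> lim >= 3*x - 12))))) && ((!(d == pos - 17)) ==> (d + 2*lim > 0 ==> (data[0] == 16 ==> lim >= 3*x - 12)))
So before the loop: (d == pos - 17 ==> (data[pos] != -7 && d >= -14 && data[3] == 5 && data[d] < -9 && (d == pos - 17 ==> (data[pos] != -7 && d >= -14 && data[3] == 5 && data[d] < -9 && (d == pos - 17 ==> (data[pos] != -7 && d >= -14 && data[3] == 5 && data[d] < -9 && (!(d == pos - 17)) && (d + 2*lim > 0 ==> (data[0] == 16 ==> lim >= 3*x - 12)))) && ((!(d == pos - 17)) ==> (d + 2*lim > 0 ==> (data[0] == 16 ==> lim >= 3*x - 12))))) && ((!(d == pos - 17)) ==> (d + 2*lim > 0 ==> (data[0] == 16 ==> lim >= 3*x - 12))))) && ((!(d == pos - 17)) ==> (d + 2*lim > 0 ==> (data[0] == 16 ==> lim >= 3*x - 12)))
Before lim := pos + 5: (d == pos - 17 ==> (data[pos] != -7 && d >= -14 && data[3] == 5 && data[d] < -9 && (d == pos - 17 ==> (data[pos] != -7 && d >= -14 && data[3] == 5 && data[d] < -9 && (d == pos - 17 ==> (data[pos] != -7 && d >= -14 && data[3] == 5 && data[d] < -9 && (!(d == pos - 17)) && (d + 2*pos > -10 ==> (data[0] == 16 ==> pos >= 3*x - 17)))) && ((!(d == pos - 17)) ==> (d + 2*pos > -10 ==> (data[0] == 16 ==> pos >= 3*x - 17))))) && ((!(d == pos - 17)) ==> (d + 2*pos > -10 ==> (data[0] == 16 ==> pos >= 3*x - 17))))) && ((!(d == pos - 17)) ==> (d + 2*pos > -10 ==> (data[0] == 16 ==> pos >= 3*x - 17)))
Answer: WP = (d == pos - 17 ==> (data[pos] != -7 && d >= -14 && data[3] == 5 && data[d] < -9 && (d == pos - 17 ==> (data[pos] != -7 && d >= -14 && data[3] == 5 && data[d] < -9 && (d == pos - 17 ==> (data[pos] != -7 && d >= -14 && data[3] == 5 && data[d] < -9 && (!(d == pos - 17)) && (d + 2*pos > -10 ==> (data[0] == 16 ==> pos >= 3*x - 17)))) && ((!(d == pos - 17)) ==> (d + 2*pos > -10 ==> (data[0] == 16 ==> pos >= 3*x - 17))))) && ((!(d == pos - 17)) ==> (d + 2*pos > -10 ==> (data[0] == 16 ==> pos >= 3*x - 17))))) && ((!(d == pos - 17)) ==> (d + 2*pos > -10 ==> (data[0] == 16 ==> pos >= 3*x - 17)))


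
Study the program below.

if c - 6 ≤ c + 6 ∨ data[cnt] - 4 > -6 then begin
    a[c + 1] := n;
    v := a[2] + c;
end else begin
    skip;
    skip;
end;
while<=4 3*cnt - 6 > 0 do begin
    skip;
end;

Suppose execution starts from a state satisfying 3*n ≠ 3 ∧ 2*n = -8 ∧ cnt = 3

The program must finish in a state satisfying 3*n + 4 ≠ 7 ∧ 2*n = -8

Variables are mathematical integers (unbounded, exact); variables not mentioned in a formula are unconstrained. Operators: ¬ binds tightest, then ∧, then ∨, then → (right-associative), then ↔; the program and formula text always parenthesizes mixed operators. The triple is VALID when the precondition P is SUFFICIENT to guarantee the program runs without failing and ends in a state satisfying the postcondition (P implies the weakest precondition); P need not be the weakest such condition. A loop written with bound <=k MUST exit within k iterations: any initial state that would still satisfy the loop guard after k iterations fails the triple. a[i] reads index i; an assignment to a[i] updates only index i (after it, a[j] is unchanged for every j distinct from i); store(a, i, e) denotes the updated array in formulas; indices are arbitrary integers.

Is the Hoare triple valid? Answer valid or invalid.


Working backward. After the program, the postcondition 3*n + 4 ≠ 7 ∧ 2*n = -8 must hold; in canonical form it is 3*n ≠ 3 ∧ 2*n = -8.
Before the loop (bound <=4), unroll the exhaustion recursion (WP_0 = exit-now case; WP_j = one more guarded iteration, up to j = 4):
  WP_0: (¬(3*cnt > 6)) ∧ 3*n ≠ 3 ∧ 2*n = -8
  WP_1: (3*cnt > 6 → ((¬(3*cnt > 6)) ∧ 3*n ≠ 3 ∧ 2*n = -8)) ∧ ((¬(3*cnt > 6)) → (3*n ≠ 3 ∧ 2*n = -8))
  WP_2: (3*cnt > 6 → ((3*cnt > 6 → ((¬(3*cnt > 6)) ∧ 3*n ≠ 3 ∧ 2*n = -8)) ∧ ((¬(3*cnt > 6)) → (3*n ≠ 3 ∧ 2*n = -8)))) ∧ ((¬(3*cnt > 6)) → (3*n ≠ 3 ∧ 2*n = -8))
  WP_3: (3*cnt > 6 → ((3*cnt > 6 → ((3*cnt > 6 → ((¬(3*cnt > 6)) ∧ 3*n ≠ 3 ∧ 2*n = -8)) ∧ ((¬(3*cnt > 6)) → (3*n ≠ 3 ∧ 2*n = -8)))) ∧ ((¬(3*cnt > 6)) → (3*n ≠ 3 ∧ 2*n = -8)))) ∧ ((¬(3*cnt > 6)) → (3*n ≠ 3 ∧ 2*n = -8))
  WP_4: (3*cnt > 6 → ((3*cnt > 6 → ((3*cnt > 6 → ((3*cnt > 6 → ((¬(3*cnt > 6)) ∧ 3*n ≠ 3 ∧ 2*n = -8)) ∧ ((¬(3*cnt > 6)) → (3*n ≠ 3 ∧ 2*n = -8)))) ∧ ((¬(3*cnt > 6)) → (3*n ≠ 3 ∧ 2*n = -8)))) ∧ ((¬(3*cnt > 6)) → (3*n ≠ 3 ∧ 2*n = -8)))) ∧ ((¬(3*cnt > 6)) → (3*n ≠ 3 ∧ 2*n = -8))
So before the loop: (3*cnt > 6 → ((3*cnt > 6 → ((3*cnt > 6 → ((3*cnt > 6 → ((¬(3*cnt > 6)) ∧ 3*n ≠ 3 ∧ 2*n = -8)) ∧ ((¬(3*cnt > 6)) → (3*n ≠ 3 ∧ 2*n = -8)))) ∧ ((¬(3*cnt > 6)) → (3*n ≠ 3 ∧ 2*n = -8)))) ∧ ((¬(3*cnt > 6)) → (3*n ≠ 3 ∧ 2*n = -8)))) ∧ ((¬(3*cnt > 6)) → (3*n ≠ 3 ∧ 2*n = -8))
Then branch requires (3*cnt > 6 → ((3*cnt > 6 → ((3*cnt > 6 → ((3*cnt > 6 → ((¬(3*cnt > 6)) ∧ 3*n ≠ 3 ∧ 2*n = -8)) ∧ ((¬(3*cnt > 6)) → (3*n ≠ 3 ∧ 2*n = -8)))) ∧ ((¬(3*cnt > 6)) → (3*n ≠ 3 ∧ 2*n = -8)))) ∧ ((¬(3*cnt > 6)) → (3*n ≠ 3 ∧ 2*n = -8)))) ∧ ((¬(3*cnt > 6)) → (3*n ≠ 3 ∧ 2*n = -8)); else branch requires (3*cnt > 6 → ((3*cnt > 6 → ((3*cnt > 6 → ((3*cnt > 6 → ((¬(3*cnt > 6)) ∧ 3*n ≠ 3 ∧ 2*n = -8)) ∧ ((¬(3*cnt > 6)) → (3*n ≠ 3 ∧ 2*n = -8)))) ∧ ((¬(3*cnt > 6)) → (3*n ≠ 3 ∧ 2*n = -8)))) ∧ ((¬(3*cnt > 6)) → (3*n ≠ 3 ∧ 2*n = -8)))) ∧ ((¬(3*cnt > 6)) → (3*n ≠ 3 ∧ 2*n = -8)).
Before the if: (3*cnt > 6 → ((3*cnt > 6 → ((3*cnt > 6 → ((3*cnt > 6 → ((¬(3*cnt > 6)) ∧ 3*n ≠ 3 ∧ 2*n = -8)) ∧ ((¬(3*cnt > 6)) → (3*n ≠ 3 ∧ 2*n = -8)))) ∧ ((¬(3*cnt > 6)) → (3*n ≠ 3 ∧ 2*n = -8)))) ∧ ((¬(3*cnt > 6)) → (3*n ≠ 3 ∧ 2*n = -8)))) ∧ ((¬(3*cnt > 6)) → (3*n ≠ 3 ∧ 2*n = -8))
The weakest precondition is (3*cnt > 6 → ((3*cnt > 6 → ((3*cnt > 6 → ((3*cnt > 6 → ((¬(3*cnt > 6)) ∧ 3*n ≠ 3 ∧ 2*n = -8)) ∧ ((¬(3*cnt > 6)) → (3*n ≠ 3 ∧ 2*n = -8)))) ∧ ((¬(3*cnt > 6)) → (3*n ≠ 3 ∧ 2*n = -8)))) ∧ ((¬(3*cnt > 6)) → (3*n ≠ 3 ∧ 2*n = -8)))) ∧ ((¬(3*cnt > 6)) → (3*n ≠ 3 ∧ 2*n = -8)).
Check whether 3*n ≠ 3 ∧ 2*n = -8 ∧ cnt = 3 implies it.
Countermodel: at the initial state cnt = 3, n = -4, the precondition holds but the weakest precondition fails.
Answer: invalid


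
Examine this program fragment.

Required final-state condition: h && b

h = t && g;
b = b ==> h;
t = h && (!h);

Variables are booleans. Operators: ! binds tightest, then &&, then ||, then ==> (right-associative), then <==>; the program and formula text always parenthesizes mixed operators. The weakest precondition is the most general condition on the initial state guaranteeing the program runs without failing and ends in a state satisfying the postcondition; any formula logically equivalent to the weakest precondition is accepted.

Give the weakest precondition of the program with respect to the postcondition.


Working backward. After the program, h && b must hold.
Before t := h && (!h): h && b
Before b := b ==> h: h && (b ==> h)
Before h := t && g: t && g && (b ==> (t && g))
Answer: WP = t && g && (b ==> (t && g))


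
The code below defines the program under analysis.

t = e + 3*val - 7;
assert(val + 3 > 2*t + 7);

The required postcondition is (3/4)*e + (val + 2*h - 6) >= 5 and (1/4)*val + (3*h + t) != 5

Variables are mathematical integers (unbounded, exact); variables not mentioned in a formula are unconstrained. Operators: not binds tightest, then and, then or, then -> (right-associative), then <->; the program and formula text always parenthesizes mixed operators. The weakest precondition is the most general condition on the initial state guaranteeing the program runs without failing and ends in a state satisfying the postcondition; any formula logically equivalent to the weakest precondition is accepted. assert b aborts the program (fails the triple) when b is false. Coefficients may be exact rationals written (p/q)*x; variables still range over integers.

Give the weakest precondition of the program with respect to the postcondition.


Working backward. After the program, the postcondition (3/4)*e + (val + 2*h - 6) >= 5 and (1/4)*val + (3*h + t) != 5 must hold; in canonical form it is (3/4)*e + 2*h + val >= 11 and 3*h + t + (1/4)*val != 5.
Before assert val + 3 > 2*t + 7: val > 2*t + 4 and (3/4)*e + 2*h + val >= 11 and 3*h + t + (1/4)*val != 5
Before t := e + 3*val - 7: 2*e + 5*val < 10 and (3/4)*e + 2*h + val >= 11 and e + 3*h + (13/4)*val != 12
Answer: WP = 2*e + 5*val < 10 and (3/4)*e + 2*h + val >= 11 and e + 3*h + (13/4)*val != 12


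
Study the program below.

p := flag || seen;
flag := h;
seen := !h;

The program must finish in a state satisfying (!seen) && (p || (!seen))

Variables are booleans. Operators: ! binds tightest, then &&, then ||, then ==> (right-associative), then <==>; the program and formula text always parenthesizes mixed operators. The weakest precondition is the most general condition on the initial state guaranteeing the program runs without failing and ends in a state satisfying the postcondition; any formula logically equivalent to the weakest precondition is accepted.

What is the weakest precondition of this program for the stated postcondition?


Working backward. After the program, (!seen) && (p || (!seen)) must hold.
Before seen := !h: h && (p || h)
Before flag := h: h && (p || h)
Before p := flag || seen: h && (flag || seen || h)
Answer: WP = h && (flag || seen || h)
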